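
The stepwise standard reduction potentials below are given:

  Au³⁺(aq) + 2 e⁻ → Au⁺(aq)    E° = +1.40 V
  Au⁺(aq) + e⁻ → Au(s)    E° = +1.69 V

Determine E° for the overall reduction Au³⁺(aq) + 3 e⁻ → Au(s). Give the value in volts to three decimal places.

Since ΔG° = −nFE° is additive over sequential reductions, n₃E°₃ = n₁E°₁ + n₂E°₂.
E°₃ = (2×+1.40 + 1×+1.69) / 3 = (+4.490) / 3 = +1.497 V.

+1.497 V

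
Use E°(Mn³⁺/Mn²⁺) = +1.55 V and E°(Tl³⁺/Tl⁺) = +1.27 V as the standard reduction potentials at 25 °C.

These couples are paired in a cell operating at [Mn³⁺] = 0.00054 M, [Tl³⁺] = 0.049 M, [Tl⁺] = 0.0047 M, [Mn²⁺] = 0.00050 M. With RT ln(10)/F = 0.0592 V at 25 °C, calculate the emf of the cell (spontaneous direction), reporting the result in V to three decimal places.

Mn³⁺/Mn²⁺ is the cathode (higher E°), Tl³⁺/Tl⁺ the anode: E°cell = +1.55 − (+1.27) = +0.28 V, n = 2.
Overall: 2 Mn³⁺(aq) + Tl⁺(aq) → 2 Mn²⁺(aq) + Tl³⁺(aq)
Q = [Mn²⁺]^2·[Tl³⁺] / ([Mn³⁺]^2·[Tl⁺]); log Q = 0.951.
E = E° − (0.0592/n) log Q = +0.28 − (0.0592/2)(0.951) = +0.252 V.

+0.252 V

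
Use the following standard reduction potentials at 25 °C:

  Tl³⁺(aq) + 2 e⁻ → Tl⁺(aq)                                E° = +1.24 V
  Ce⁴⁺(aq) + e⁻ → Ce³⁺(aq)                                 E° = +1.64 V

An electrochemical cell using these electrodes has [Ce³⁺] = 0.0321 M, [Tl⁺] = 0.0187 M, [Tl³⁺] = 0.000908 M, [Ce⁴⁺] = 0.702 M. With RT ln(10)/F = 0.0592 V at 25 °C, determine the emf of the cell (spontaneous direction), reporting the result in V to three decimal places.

Ce⁴⁺/Ce³⁺ is the cathode (higher E°), Tl³⁺/Tl⁺ the anode: E°cell = +1.64 − (+1.24) = +0.40 V, n = 2.
Overall: 2 Ce⁴⁺(aq) + Tl⁺(aq) → 2 Ce³⁺(aq) + Tl³⁺(aq)
Q = [Ce³⁺]^2·[Tl³⁺] / ([Ce⁴⁺]^2·[Tl⁺]); log Q = -3.993.
E = E° − (0.0592/n) log Q = +0.40 − (0.0592/2)(-3.993) = +0.518 V.

+0.518 V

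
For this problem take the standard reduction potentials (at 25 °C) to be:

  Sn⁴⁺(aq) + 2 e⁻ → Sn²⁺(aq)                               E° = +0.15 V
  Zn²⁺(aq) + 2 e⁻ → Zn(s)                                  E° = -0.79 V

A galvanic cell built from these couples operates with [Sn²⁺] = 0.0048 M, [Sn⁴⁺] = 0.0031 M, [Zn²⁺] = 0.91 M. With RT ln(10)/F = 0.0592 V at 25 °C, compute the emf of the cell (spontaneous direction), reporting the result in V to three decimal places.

Sn⁴⁺/Sn²⁺ is the cathode (higher E°), Zn²⁺/Zn the anode: E°cell = +0.15 − (-0.79) = +0.94 V, n = 2.
Overall: Sn⁴⁺(aq) + Zn(s) → Sn²⁺(aq) + Zn²⁺(aq)
Q = [Sn²⁺]·[Zn²⁺] / ([Sn⁴⁺]); log Q = 0.149.
E = E° − (0.0592/n) log Q = +0.94 − (0.0592/2)(0.149) = +0.936 V.

+0.936 V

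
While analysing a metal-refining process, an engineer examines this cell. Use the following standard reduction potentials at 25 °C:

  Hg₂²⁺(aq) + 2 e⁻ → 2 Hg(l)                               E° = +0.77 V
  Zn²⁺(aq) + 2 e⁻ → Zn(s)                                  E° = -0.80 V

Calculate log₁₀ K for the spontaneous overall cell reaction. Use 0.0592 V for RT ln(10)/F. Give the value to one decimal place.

Cathode: Hg₂²⁺/Hg; anode: Zn²⁺/Zn. E°cell = +1.57 V, n = 2.
log K = nE°cell / 0.0592 = (2)(+1.57) / 0.0592 = 53.0.

53.0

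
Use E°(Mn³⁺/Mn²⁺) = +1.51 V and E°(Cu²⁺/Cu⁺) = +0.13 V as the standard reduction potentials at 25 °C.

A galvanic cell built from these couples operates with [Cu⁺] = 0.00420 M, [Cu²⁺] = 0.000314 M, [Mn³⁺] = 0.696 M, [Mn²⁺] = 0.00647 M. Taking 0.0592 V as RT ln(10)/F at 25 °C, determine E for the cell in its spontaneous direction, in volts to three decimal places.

+1.567 V

Mn³⁺/Mn²⁺ is the cathode (higher E°), Cu²⁺/Cu⁺ the anode: E°cell = +1.51 − (+0.13) = +1.38 V, n = 1.
Overall: Mn³⁺(aq) + Cu⁺(aq) → Mn²⁺(aq) + Cu²⁺(aq)
Q = [Mn²⁺]·[Cu²⁺] / ([Mn³⁺]·[Cu⁺]); log Q = -3.158.
E = E° − (0.0592/n) log Q = +1.38 − (0.0592/1)(-3.158) = +1.567 V.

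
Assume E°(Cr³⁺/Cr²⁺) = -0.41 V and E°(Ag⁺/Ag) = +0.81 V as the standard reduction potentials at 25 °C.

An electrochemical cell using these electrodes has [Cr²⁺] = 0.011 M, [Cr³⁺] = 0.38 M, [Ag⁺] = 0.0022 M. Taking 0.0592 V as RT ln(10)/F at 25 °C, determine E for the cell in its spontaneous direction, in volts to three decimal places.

+0.972 V

Ag⁺/Ag is the cathode (higher E°), Cr³⁺/Cr²⁺ the anode: E°cell = +0.81 − (-0.41) = +1.22 V, n = 1.
Overall: Ag⁺(aq) + Cr²⁺(aq) → Ag(s) + Cr³⁺(aq)
Q = [Cr³⁺] / ([Ag⁺]·[Cr²⁺]); log Q = 4.196.
E = E° − (0.0592/n) log Q = +1.22 − (0.0592/1)(4.196) = +0.972 V.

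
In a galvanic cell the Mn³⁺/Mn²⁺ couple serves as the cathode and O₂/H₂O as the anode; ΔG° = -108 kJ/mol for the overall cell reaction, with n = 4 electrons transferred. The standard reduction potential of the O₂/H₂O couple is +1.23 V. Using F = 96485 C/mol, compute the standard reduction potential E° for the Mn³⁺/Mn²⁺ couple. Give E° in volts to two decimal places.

E°cell = −ΔG°/(nF) = −(-108×10³)/((4)(96485)) = +0.280 V.
Since Mn³⁺/Mn²⁺ is the cathode and O₂/H₂O the anode, E°cell = E°(Mn³⁺/Mn²⁺) − E°(O₂/H₂O).
So E°(Mn³⁺/Mn²⁺) = E°cell + E°(O₂/H₂O) = +0.280 + (+1.23) = +1.51 V.

+1.51 V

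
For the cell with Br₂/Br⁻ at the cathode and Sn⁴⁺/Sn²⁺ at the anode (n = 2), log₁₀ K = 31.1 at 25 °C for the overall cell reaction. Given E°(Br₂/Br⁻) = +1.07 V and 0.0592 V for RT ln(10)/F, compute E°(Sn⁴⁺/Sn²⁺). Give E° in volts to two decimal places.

E°cell = (0.0592/n)·log K = (0.0592/2)(31.1) = +0.921 V.
Since Br₂/Br⁻ is the cathode and Sn⁴⁺/Sn²⁺ the anode, E°cell = E°(Br₂/Br⁻) − E°(Sn⁴⁺/Sn²⁺).
So E°(Sn⁴⁺/Sn²⁺) = E°(Br₂/Br⁻) − E°cell = (+1.07) − (+0.921) = +0.15 V.

+0.15 V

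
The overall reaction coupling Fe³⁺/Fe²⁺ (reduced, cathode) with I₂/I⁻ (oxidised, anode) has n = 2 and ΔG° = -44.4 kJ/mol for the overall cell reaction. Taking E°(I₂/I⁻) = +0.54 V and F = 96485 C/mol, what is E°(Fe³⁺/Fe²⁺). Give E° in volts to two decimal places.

+0.77 V

E°cell = −ΔG°/(nF) = −(-44.4×10³)/((2)(96485)) = +0.230 V.
Since Fe³⁺/Fe²⁺ is the cathode and I₂/I⁻ the anode, E°cell = E°(Fe³⁺/Fe²⁺) − E°(I₂/I⁻).
So E°(Fe³⁺/Fe²⁺) = E°cell + E°(I₂/I⁻) = +0.230 + (+0.54) = +0.77 V.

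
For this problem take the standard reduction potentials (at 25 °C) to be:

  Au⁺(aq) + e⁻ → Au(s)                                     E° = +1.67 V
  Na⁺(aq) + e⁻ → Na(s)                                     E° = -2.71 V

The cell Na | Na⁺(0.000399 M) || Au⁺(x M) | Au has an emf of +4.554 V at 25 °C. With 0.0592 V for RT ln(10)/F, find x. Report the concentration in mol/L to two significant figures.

Au⁺/Au is the cathode, Na⁺/Na the anode: E°cell = +4.38 V, n = 1.
Overall reaction: Au⁺(aq) + Na(s) → Au(s) + Na⁺(aq); Q = [Na⁺]^1/[Au⁺]^1.
From E = E° − (0.0592/n) log Q: log Q = (E° − E)·n/0.0592 = (+4.38 − (+4.554))·1/0.0592 = -2.9392.
So 1·log[Au⁺] = 1·log(0.000399) − log Q = -3.3990 − (-2.9392) = -0.4598; [Au⁺] = 10^(-0.4598) ≈ 0.35 M.

0.35 M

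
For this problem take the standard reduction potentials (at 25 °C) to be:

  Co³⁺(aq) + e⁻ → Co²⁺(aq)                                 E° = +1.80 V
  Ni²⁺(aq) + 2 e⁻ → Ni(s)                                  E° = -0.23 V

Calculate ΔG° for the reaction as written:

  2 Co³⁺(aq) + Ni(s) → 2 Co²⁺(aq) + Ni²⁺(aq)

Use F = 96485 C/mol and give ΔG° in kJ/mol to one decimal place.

-391.7 kJ/mol

As written, Co³⁺/Co²⁺ is reduced (cathode) and Ni²⁺/Ni is oxidised (anode), so E°cell = (+1.80) − (-0.23) = +2.03 V.
Balancing electrons gives n = 2.
ΔG° = −nFE° = −(2)(96485)(+2.03) = -391,729 J = -391.7 kJ/mol.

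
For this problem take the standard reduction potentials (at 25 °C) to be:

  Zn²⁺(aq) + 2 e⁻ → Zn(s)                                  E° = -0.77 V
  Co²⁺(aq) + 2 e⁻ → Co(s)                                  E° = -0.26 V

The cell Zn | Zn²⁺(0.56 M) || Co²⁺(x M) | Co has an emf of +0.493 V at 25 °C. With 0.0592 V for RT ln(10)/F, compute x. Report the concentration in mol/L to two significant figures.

0.15 M

Co²⁺/Co is the cathode, Zn²⁺/Zn the anode: E°cell = +0.51 V, n = 2.
Overall reaction: Co²⁺(aq) + Zn(s) → Co(s) + Zn²⁺(aq); Q = [Zn²⁺]^1/[Co²⁺]^1.
From E = E° − (0.0592/n) log Q: log Q = (E° − E)·n/0.0592 = (+0.51 − (+0.493))·2/0.0592 = 0.5743.
So 1·log[Co²⁺] = 1·log(0.56) − log Q = -0.2518 − (0.5743) = -0.8261; [Co²⁺] = 10^(-0.8261) ≈ 0.15 M.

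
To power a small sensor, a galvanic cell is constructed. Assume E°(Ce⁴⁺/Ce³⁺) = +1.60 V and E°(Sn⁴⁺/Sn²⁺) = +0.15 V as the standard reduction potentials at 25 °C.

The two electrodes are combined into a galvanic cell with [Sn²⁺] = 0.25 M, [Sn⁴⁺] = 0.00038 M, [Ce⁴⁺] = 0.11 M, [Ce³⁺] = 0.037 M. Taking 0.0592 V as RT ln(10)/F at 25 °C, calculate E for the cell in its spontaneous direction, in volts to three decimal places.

+1.561 V

Ce⁴⁺/Ce³⁺ is the cathode (higher E°), Sn⁴⁺/Sn²⁺ the anode: E°cell = +1.60 − (+0.15) = +1.45 V, n = 2.
Overall: 2 Ce⁴⁺(aq) + Sn²⁺(aq) → 2 Ce³⁺(aq) + Sn⁴⁺(aq)
Q = [Ce³⁺]^2·[Sn⁴⁺] / ([Ce⁴⁺]^2·[Sn²⁺]); log Q = -3.765.
E = E° − (0.0592/n) log Q = +1.45 − (0.0592/2)(-3.765) = +1.561 V.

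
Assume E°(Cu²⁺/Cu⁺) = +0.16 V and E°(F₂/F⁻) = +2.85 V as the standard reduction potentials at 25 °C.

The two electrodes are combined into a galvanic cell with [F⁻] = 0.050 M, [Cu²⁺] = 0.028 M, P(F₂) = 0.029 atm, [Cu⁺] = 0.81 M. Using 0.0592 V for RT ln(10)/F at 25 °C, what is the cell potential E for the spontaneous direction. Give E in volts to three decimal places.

F₂/F⁻ is the cathode (higher E°), Cu²⁺/Cu⁺ the anode: E°cell = +2.85 − (+0.16) = +2.69 V, n = 2.
Overall: F₂(g) + 2 Cu⁺(aq) → 2 F⁻(aq) + 2 Cu²⁺(aq)
Q = [F⁻]^2·[Cu²⁺]^2 / (P(F₂)·[Cu⁺]^2); log Q = -3.987.
E = E° − (0.0592/n) log Q = +2.69 − (0.0592/2)(-3.987) = +2.808 V.

+2.808 V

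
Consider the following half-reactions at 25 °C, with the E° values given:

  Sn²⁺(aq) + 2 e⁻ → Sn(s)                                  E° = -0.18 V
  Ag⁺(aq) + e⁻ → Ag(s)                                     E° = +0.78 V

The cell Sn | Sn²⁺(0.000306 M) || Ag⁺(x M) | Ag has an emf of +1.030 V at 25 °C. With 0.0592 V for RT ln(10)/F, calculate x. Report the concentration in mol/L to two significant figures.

Ag⁺/Ag is the cathode, Sn²⁺/Sn the anode: E°cell = +0.96 V, n = 2.
Overall reaction: 2 Ag⁺(aq) + Sn(s) → 2 Ag(s) + Sn²⁺(aq); Q = [Sn²⁺]^1/[Ag⁺]^2.
From E = E° − (0.0592/n) log Q: log Q = (E° − E)·n/0.0592 = (+0.96 − (+1.030))·2/0.0592 = -2.3649.
So 2·log[Ag⁺] = 1·log(0.000306) − log Q = -3.5143 − (-2.3649) = -1.1494; log[Ag⁺] = -1.1494 / 2 = -0.5747; [Ag⁺] = 10^(-0.5747) ≈ 0.27 M.

0.27 M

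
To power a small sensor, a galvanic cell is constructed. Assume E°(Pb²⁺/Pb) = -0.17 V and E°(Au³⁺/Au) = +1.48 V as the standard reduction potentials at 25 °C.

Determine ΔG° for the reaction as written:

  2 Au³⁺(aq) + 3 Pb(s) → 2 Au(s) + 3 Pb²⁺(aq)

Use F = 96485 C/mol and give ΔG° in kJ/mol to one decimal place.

As written, Au³⁺/Au is reduced (cathode) and Pb²⁺/Pb is oxidised (anode), so E°cell = (+1.48) − (-0.17) = +1.65 V.
Balancing electrons gives n = 6.
ΔG° = −nFE° = −(6)(96485)(+1.65) = -955,202 J = -955.2 kJ/mol.

-955.2 kJ/mol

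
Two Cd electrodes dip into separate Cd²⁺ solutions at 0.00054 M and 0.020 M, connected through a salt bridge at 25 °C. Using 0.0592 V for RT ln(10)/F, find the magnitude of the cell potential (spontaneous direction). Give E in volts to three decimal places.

For a concentration cell E°cell = 0. The 0.020 M side is the cathode (reduction is favoured where [Cd²⁺] is higher).
With n = 2, E = −(0.0592/2) log([Cd²⁺]ₐₙ/[Cd²⁺]꜀ₐₜ) = −(0.0592/2) log(0.00054/0.02) = −(0.0592/2)(-1.569) = +0.046 V.

+0.046 V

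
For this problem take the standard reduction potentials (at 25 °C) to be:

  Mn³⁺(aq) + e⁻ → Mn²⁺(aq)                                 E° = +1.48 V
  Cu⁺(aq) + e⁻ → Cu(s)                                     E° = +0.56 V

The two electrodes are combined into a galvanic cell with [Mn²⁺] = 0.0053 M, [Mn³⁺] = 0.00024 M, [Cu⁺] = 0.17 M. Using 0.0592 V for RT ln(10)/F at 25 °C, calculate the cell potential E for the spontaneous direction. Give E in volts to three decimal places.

+0.886 V

Mn³⁺/Mn²⁺ is the cathode (higher E°), Cu⁺/Cu the anode: E°cell = +1.48 − (+0.56) = +0.92 V, n = 1.
Overall: Mn³⁺(aq) + Cu(s) → Mn²⁺(aq) + Cu⁺(aq)
Q = [Mn²⁺]·[Cu⁺] / ([Mn³⁺]); log Q = 0.575.
E = E° − (0.0592/n) log Q = +0.92 − (0.0592/1)(0.575) = +0.886 V.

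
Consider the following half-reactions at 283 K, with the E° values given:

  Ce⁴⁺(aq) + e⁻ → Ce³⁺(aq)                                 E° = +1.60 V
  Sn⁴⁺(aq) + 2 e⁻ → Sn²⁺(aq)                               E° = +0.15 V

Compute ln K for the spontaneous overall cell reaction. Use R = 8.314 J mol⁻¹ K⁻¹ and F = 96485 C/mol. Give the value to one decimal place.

118.9

Cathode: Ce⁴⁺/Ce³⁺; anode: Sn⁴⁺/Sn²⁺. E°cell = (+1.60) − (+0.15) = +1.45 V, with n = 2.
ΔG° = −nFE° = −RT ln K, so ln K = nFE°/(RT) = (2)(96485)(+1.45) / ((8.314)(283)) = 118.922.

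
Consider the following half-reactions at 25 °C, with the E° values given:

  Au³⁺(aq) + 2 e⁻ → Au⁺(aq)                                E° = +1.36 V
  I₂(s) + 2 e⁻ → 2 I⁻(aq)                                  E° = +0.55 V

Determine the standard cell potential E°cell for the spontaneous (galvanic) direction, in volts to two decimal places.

+0.81 V

The Au³⁺/Au⁺ couple has the higher reduction potential, so it is the cathode; I₂/I⁻ is oxidised at the anode.
E°cell = E°(cathode) − E°(anode) = (+1.36) − (+0.55) = +0.81 V.
Since E°cell > 0, the reaction is spontaneous under standard conditions.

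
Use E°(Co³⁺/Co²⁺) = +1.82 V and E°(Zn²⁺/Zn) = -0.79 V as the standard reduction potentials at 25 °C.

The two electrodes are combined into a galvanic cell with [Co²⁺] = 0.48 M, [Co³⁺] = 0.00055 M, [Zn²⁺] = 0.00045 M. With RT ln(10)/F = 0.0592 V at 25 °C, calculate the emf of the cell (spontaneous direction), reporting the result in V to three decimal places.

+2.535 V

Co³⁺/Co²⁺ is the cathode (higher E°), Zn²⁺/Zn the anode: E°cell = +1.82 − (-0.79) = +2.61 V, n = 2.
Overall: 2 Co³⁺(aq) + Zn(s) → 2 Co²⁺(aq) + Zn²⁺(aq)
Q = [Co²⁺]^2·[Zn²⁺] / ([Co³⁺]^2); log Q = 2.535.
E = E° − (0.0592/n) log Q = +2.61 − (0.0592/2)(2.535) = +2.535 V.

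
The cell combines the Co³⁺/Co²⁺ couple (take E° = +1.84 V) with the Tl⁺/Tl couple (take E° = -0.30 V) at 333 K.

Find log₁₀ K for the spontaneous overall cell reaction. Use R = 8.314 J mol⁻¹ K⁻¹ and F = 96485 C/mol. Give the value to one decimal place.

32.4

Cathode: Co³⁺/Co²⁺; anode: Tl⁺/Tl. E°cell = (+1.84) − (-0.30) = +2.14 V, with n = 1.
ΔG° = −nFE° = −RT ln K, so ln K = nFE°/(RT) = (1)(96485)(+2.14) / ((8.314)(333)) = 74.579.
log₁₀ K = 74.579 / ln 10 = 32.4.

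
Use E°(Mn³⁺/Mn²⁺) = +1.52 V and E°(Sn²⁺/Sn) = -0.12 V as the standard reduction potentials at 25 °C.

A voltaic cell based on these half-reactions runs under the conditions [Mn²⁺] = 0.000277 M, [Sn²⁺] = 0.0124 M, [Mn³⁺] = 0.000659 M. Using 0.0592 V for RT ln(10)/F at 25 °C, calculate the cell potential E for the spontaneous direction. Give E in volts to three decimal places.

Mn³⁺/Mn²⁺ is the cathode (higher E°), Sn²⁺/Sn the anode: E°cell = +1.52 − (-0.12) = +1.64 V, n = 2.
Overall: 2 Mn³⁺(aq) + Sn(s) → 2 Mn²⁺(aq) + Sn²⁺(aq)
Q = [Mn²⁺]^2·[Sn²⁺] / ([Mn³⁺]^2); log Q = -2.659.
E = E° − (0.0592/n) log Q = +1.64 − (0.0592/2)(-2.659) = +1.719 V.

+1.719 V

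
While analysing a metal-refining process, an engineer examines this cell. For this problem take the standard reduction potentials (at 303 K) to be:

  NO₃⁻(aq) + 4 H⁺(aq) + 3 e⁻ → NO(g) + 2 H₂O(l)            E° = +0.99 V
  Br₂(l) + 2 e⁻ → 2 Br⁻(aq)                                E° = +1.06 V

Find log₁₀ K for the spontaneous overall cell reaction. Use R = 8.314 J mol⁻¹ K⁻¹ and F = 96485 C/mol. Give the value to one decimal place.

7.0

Cathode: Br₂/Br⁻; anode: NO₃⁻/NO. E°cell = (+1.06) − (+0.99) = +0.07 V, with n = 6.
ΔG° = −nFE° = −RT ln K, so ln K = nFE°/(RT) = (6)(96485)(+0.07) / ((8.314)(303)) = 16.086.
log₁₀ K = 16.086 / ln 10 = 7.0.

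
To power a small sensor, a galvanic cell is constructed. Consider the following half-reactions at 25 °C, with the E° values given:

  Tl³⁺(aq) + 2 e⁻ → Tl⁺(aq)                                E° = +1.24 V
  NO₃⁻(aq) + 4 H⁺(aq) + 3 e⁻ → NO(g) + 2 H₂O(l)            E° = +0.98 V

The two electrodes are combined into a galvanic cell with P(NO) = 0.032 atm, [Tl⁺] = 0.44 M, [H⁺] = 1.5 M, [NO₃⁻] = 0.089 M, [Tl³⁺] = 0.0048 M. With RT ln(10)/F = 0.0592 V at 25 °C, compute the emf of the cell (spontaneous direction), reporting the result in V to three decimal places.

+0.179 V

Tl³⁺/Tl⁺ is the cathode (higher E°), NO₃⁻/NO the anode: E°cell = +1.24 − (+0.98) = +0.26 V, n = 6.
Overall: 3 Tl³⁺(aq) + 2 NO(g) + 4 H₂O(l) → 3 Tl⁺(aq) + 2 NO₃⁻(aq) + 8 H⁺(aq)
Q = [Tl⁺]^3·[NO₃⁻]^2·[H⁺]^8 / ([Tl³⁺]^3·P(NO)^2); log Q = 8.184.
E = E° − (0.0592/n) log Q = +0.26 − (0.0592/6)(8.184) = +0.179 V.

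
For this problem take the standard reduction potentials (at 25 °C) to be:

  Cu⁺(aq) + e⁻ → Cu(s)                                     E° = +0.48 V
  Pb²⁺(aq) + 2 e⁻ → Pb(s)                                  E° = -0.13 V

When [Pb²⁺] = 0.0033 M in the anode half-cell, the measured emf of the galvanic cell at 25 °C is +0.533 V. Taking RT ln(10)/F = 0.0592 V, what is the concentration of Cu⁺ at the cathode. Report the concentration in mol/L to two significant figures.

0.0029 M

Cu⁺/Cu is the cathode, Pb²⁺/Pb the anode: E°cell = +0.61 V, n = 2.
Overall reaction: 2 Cu⁺(aq) + Pb(s) → 2 Cu(s) + Pb²⁺(aq); Q = [Pb²⁺]^1/[Cu⁺]^2.
From E = E° − (0.0592/n) log Q: log Q = (E° − E)·n/0.0592 = (+0.61 − (+0.533))·2/0.0592 = 2.6014.
So 2·log[Cu⁺] = 1·log(0.0033) − log Q = -2.4815 − (2.6014) = -5.0829; log[Cu⁺] = -5.0829 / 2 = -2.5415; [Cu⁺] = 10^(-2.5415) ≈ 0.0029 M.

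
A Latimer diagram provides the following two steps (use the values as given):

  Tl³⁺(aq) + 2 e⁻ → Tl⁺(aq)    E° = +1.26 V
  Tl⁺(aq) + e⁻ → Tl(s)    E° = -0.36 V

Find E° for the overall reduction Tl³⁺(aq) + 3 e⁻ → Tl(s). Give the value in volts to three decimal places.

Standard free energies of sequential steps add: ΔG°₃ = ΔG°₁ + ΔG°₂, so n₃E°₃ = n₁E°₁ + n₂E°₂.
E°₃ = (2×+1.26 + 1×-0.36) / 3 = (+2.160) / 3 = +0.720 V.
E° values themselves are not directly additive — weighting by electron count is essential.

+0.720 V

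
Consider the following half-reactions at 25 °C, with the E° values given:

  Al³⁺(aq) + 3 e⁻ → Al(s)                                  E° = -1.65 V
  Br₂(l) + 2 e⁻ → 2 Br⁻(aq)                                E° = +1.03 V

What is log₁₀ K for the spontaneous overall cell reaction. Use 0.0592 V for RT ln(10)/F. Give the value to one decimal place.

Cathode: Br₂/Br⁻; anode: Al³⁺/Al. E°cell = +2.68 V, n = 6.
log K = nE°cell / 0.0592 = (6)(+2.68) / 0.0592 = 271.6.

271.6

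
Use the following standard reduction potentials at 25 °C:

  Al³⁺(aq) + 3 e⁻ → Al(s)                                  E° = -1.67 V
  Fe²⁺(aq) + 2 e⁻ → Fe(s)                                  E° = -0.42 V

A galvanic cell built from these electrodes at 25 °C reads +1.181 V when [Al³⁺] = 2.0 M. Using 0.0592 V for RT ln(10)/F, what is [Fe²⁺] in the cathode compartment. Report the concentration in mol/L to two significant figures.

Fe²⁺/Fe is the cathode, Al³⁺/Al the anode: E°cell = +1.25 V, n = 6.
Overall reaction: 3 Fe²⁺(aq) + 2 Al(s) → 3 Fe(s) + 2 Al³⁺(aq); Q = [Al³⁺]^2/[Fe²⁺]^3.
From E = E° − (0.0592/n) log Q: log Q = (E° − E)·n/0.0592 = (+1.25 − (+1.181))·6/0.0592 = 6.9932.
So 3·log[Fe²⁺] = 2·log(2) − log Q = 0.6021 − (6.9932) = -6.3911; log[Fe²⁺] = -6.3911 / 3 = -2.1304; [Fe²⁺] = 10^(-2.1304) ≈ 0.0074 M.

0.0074 M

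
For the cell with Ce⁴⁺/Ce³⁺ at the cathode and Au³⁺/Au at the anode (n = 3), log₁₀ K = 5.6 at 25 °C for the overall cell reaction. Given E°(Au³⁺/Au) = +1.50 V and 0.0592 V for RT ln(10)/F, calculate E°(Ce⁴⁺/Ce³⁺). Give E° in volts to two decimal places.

E°cell = (0.0592/n)·log K = (0.0592/3)(5.6) = +0.111 V.
Since Ce⁴⁺/Ce³⁺ is the cathode and Au³⁺/Au the anode, E°cell = E°(Ce⁴⁺/Ce³⁺) − E°(Au³⁺/Au).
So E°(Ce⁴⁺/Ce³⁺) = E°cell + E°(Au³⁺/Au) = +0.111 + (+1.50) = +1.61 V.

+1.61 V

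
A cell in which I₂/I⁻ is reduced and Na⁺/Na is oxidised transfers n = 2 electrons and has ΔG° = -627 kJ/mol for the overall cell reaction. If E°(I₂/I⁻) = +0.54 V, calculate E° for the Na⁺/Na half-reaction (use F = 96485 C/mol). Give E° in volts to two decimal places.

E°cell = −ΔG°/(nF) = −(-627×10³)/((2)(96485)) = +3.249 V.
Since I₂/I⁻ is the cathode and Na⁺/Na the anode, E°cell = E°(I₂/I⁻) − E°(Na⁺/Na).
So E°(Na⁺/Na) = E°(I₂/I⁻) − E°cell = (+0.54) − (+3.249) = -2.71 V.

-2.71 V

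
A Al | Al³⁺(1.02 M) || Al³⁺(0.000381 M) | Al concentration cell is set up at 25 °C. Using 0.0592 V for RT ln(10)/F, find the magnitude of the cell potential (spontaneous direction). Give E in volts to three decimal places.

+0.068 V

For a concentration cell E°cell = 0. The 1.02 M side is the cathode (reduction is favoured where [Al³⁺] is higher).
With n = 3, E = −(0.0592/3) log([Al³⁺]ₐₙ/[Al³⁺]꜀ₐₜ) = −(0.0592/3) log(0.000381/1.02) = −(0.0592/3)(-3.428) = +0.068 V.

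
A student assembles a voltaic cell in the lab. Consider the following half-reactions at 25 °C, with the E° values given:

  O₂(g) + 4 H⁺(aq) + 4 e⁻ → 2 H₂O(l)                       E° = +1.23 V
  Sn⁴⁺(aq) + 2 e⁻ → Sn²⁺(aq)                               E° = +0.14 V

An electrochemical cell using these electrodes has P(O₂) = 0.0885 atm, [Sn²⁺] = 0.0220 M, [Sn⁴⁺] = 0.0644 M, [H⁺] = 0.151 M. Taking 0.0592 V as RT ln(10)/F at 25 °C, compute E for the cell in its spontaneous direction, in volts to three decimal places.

O₂/H₂O is the cathode (higher E°), Sn⁴⁺/Sn²⁺ the anode: E°cell = +1.23 − (+0.14) = +1.09 V, n = 4.
Overall: O₂(g) + 4 H⁺(aq) + 2 Sn²⁺(aq) → 2 H₂O(l) + 2 Sn⁴⁺(aq)
Q = [Sn⁴⁺]^2 / (P(O₂)·[H⁺]^4·[Sn²⁺]^2); log Q = 5.270.
E = E° − (0.0592/n) log Q = +1.09 − (0.0592/4)(5.270) = +1.012 V.

+1.012 V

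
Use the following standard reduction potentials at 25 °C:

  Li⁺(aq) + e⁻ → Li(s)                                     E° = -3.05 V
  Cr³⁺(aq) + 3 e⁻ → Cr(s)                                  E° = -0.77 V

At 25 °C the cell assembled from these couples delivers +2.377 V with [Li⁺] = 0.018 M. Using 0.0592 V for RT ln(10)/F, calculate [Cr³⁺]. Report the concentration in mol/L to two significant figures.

0.48 M

Cr³⁺/Cr is the cathode, Li⁺/Li the anode: E°cell = +2.28 V, n = 3.
Overall reaction: Cr³⁺(aq) + 3 Li(s) → Cr(s) + 3 Li⁺(aq); Q = [Li⁺]^3/[Cr³⁺]^1.
From E = E° − (0.0592/n) log Q: log Q = (E° − E)·n/0.0592 = (+2.28 − (+2.377))·3/0.0592 = -4.9155.
So 1·log[Cr³⁺] = 3·log(0.018) − log Q = -5.2342 − (-4.9155) = -0.3187; [Cr³⁺] = 10^(-0.3187) ≈ 0.48 M.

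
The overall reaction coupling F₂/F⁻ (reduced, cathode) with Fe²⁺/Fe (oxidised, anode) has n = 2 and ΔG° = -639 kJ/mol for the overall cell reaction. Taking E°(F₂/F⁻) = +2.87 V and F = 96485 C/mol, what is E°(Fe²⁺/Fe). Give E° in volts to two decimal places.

-0.44 V

E°cell = −ΔG°/(nF) = −(-639×10³)/((2)(96485)) = +3.311 V.
Since F₂/F⁻ is the cathode and Fe²⁺/Fe the anode, E°cell = E°(F₂/F⁻) − E°(Fe²⁺/Fe).
So E°(Fe²⁺/Fe) = E°(F₂/F⁻) − E°cell = (+2.87) − (+3.311) = -0.44 V.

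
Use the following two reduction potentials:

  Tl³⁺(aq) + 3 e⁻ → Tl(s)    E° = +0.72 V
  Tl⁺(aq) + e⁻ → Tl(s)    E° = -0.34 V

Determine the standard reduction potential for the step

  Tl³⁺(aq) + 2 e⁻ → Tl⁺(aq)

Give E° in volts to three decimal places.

Sequential free energies add, so n₃E°₃ = n₁E°₁ + n₂E°₂.
With n₃ = 3, and the known step contributing 1×(-0.34) V, the unknown satisfies 2·E° = 3×(+0.72) − 1×(-0.34) = +2.500.
E° = +2.500 / 2 = +1.250 V.

+1.250 V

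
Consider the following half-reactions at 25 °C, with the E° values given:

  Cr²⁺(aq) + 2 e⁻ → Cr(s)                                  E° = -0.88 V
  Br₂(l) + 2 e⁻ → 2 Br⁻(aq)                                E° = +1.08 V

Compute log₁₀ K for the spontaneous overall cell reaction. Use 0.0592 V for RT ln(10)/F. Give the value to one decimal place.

66.2

Cathode: Br₂/Br⁻; anode: Cr²⁺/Cr. E°cell = +1.96 V, n = 2.
log K = nE°cell / 0.0592 = (2)(+1.96) / 0.0592 = 66.2.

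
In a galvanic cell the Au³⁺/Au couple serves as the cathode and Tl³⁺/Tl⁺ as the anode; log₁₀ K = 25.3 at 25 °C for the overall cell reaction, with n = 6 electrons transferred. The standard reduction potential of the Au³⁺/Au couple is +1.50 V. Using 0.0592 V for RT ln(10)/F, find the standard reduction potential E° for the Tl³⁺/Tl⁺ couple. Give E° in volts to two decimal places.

E°cell = (0.0592/n)·log K = (0.0592/6)(25.3) = +0.250 V.
Since Au³⁺/Au is the cathode and Tl³⁺/Tl⁺ the anode, E°cell = E°(Au³⁺/Au) − E°(Tl³⁺/Tl⁺).
So E°(Tl³⁺/Tl⁺) = E°(Au³⁺/Au) − E°cell = (+1.50) − (+0.250) = +1.25 V.

+1.25 V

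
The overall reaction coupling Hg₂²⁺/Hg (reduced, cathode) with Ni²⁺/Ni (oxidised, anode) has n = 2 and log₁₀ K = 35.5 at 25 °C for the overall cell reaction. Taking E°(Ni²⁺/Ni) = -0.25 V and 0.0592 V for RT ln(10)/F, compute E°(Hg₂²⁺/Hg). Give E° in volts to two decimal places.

E°cell = (0.0592/n)·log K = (0.0592/2)(35.5) = +1.051 V.
Since Hg₂²⁺/Hg is the cathode and Ni²⁺/Ni the anode, E°cell = E°(Hg₂²⁺/Hg) − E°(Ni²⁺/Ni).
So E°(Hg₂²⁺/Hg) = E°cell + E°(Ni²⁺/Ni) = +1.051 + (-0.25) = +0.80 V.

+0.80 V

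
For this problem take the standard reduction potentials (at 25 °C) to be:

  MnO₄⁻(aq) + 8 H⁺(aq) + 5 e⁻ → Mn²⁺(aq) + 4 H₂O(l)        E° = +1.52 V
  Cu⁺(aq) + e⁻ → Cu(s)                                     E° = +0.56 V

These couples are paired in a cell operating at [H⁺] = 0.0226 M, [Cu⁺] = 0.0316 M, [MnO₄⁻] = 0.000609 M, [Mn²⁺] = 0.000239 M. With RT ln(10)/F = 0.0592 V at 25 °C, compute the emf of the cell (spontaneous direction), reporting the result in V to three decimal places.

MnO₄⁻/Mn²⁺ is the cathode (higher E°), Cu⁺/Cu the anode: E°cell = +1.52 − (+0.56) = +0.96 V, n = 5.
Overall: MnO₄⁻(aq) + 8 H⁺(aq) + 5 Cu(s) → Mn²⁺(aq) + 4 H₂O(l) + 5 Cu⁺(aq)
Q = [Mn²⁺]·[Cu⁺]^5 / ([MnO₄⁻]·[H⁺]^8); log Q = 5.259.
E = E° − (0.0592/n) log Q = +0.96 − (0.0592/5)(5.259) = +0.898 V.

+0.898 V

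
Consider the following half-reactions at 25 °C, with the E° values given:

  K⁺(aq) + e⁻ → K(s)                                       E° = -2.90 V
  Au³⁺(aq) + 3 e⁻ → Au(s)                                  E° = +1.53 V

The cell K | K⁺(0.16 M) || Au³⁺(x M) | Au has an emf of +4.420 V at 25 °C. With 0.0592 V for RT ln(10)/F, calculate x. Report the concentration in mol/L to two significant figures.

Au³⁺/Au is the cathode, K⁺/K the anode: E°cell = +4.43 V, n = 3.
Overall reaction: Au³⁺(aq) + 3 K(s) → Au(s) + 3 K⁺(aq); Q = [K⁺]^3/[Au³⁺]^1.
From E = E° − (0.0592/n) log Q: log Q = (E° − E)·n/0.0592 = (+4.43 − (+4.420))·3/0.0592 = 0.5068.
So 1·log[Au³⁺] = 3·log(0.16) − log Q = -2.3876 − (0.5068) = -2.8944; [Au³⁺] = 10^(-2.8944) ≈ 0.0013 M.

0.0013 M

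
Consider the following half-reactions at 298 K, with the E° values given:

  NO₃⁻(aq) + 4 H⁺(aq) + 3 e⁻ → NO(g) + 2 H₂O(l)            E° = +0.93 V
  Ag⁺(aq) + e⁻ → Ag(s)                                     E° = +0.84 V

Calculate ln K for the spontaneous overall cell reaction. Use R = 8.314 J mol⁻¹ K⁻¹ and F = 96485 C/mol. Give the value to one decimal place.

10.5

Cathode: NO₃⁻/NO; anode: Ag⁺/Ag. E°cell = (+0.93) − (+0.84) = +0.09 V, with n = 3.
ΔG° = −nFE° = −RT ln K, so ln K = nFE°/(RT) = (3)(96485)(+0.09) / ((8.314)(298)) = 10.515.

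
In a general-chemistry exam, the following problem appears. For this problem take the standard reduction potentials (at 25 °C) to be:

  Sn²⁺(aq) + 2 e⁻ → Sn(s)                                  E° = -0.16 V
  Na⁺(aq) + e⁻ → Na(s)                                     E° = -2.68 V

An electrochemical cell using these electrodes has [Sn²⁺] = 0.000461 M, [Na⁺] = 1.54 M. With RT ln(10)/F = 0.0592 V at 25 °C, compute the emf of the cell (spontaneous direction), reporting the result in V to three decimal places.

Sn²⁺/Sn is the cathode (higher E°), Na⁺/Na the anode: E°cell = -0.16 − (-2.68) = +2.52 V, n = 2.
Overall: Sn²⁺(aq) + 2 Na(s) → Sn(s) + 2 Na⁺(aq)
Q = [Na⁺]^2 / ([Sn²⁺]); log Q = 3.711.
E = E° − (0.0592/n) log Q = +2.52 − (0.0592/2)(3.711) = +2.410 V.

+2.410 V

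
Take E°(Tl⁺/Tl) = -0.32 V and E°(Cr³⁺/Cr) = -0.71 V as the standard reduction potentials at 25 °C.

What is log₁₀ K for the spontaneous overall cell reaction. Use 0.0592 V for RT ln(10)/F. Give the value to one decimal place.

Cathode: Tl⁺/Tl; anode: Cr³⁺/Cr. E°cell = +0.39 V, n = 3.
log K = nE°cell / 0.0592 = (3)(+0.39) / 0.0592 = 19.8.

19.8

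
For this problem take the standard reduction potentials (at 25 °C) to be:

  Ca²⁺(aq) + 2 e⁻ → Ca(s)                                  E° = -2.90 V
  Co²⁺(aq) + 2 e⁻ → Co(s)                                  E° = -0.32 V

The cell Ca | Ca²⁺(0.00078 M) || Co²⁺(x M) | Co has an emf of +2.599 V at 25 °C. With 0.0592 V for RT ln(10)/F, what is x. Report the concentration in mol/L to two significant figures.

Co²⁺/Co is the cathode, Ca²⁺/Ca the anode: E°cell = +2.58 V, n = 2.
Overall reaction: Co²⁺(aq) + Ca(s) → Co(s) + Ca²⁺(aq); Q = [Ca²⁺]^1/[Co²⁺]^1.
From E = E° − (0.0592/n) log Q: log Q = (E° − E)·n/0.0592 = (+2.58 − (+2.599))·2/0.0592 = -0.6419.
So 1·log[Co²⁺] = 1·log(0.00078) − log Q = -3.1079 − (-0.6419) = -2.4660; [Co²⁺] = 10^(-2.4660) ≈ 0.0034 M.

0.0034 M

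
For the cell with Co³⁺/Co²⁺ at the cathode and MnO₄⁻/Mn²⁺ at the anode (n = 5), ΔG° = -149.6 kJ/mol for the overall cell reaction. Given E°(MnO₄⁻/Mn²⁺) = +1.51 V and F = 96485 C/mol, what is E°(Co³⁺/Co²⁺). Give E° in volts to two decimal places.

E°cell = −ΔG°/(nF) = −(-149.6×10³)/((5)(96485)) = +0.310 V.
Since Co³⁺/Co²⁺ is the cathode and MnO₄⁻/Mn²⁺ the anode, E°cell = E°(Co³⁺/Co²⁺) − E°(MnO₄⁻/Mn²⁺).
So E°(Co³⁺/Co²⁺) = E°cell + E°(MnO₄⁻/Mn²⁺) = +0.310 + (+1.51) = +1.82 V.

+1.82 V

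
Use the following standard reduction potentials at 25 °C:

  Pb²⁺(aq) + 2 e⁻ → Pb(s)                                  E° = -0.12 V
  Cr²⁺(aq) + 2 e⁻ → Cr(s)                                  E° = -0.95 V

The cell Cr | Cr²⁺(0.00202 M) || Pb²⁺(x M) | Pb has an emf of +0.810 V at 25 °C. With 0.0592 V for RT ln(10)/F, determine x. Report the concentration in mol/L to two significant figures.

0.00043 M

Pb²⁺/Pb is the cathode, Cr²⁺/Cr the anode: E°cell = +0.83 V, n = 2.
Overall reaction: Pb²⁺(aq) + Cr(s) → Pb(s) + Cr²⁺(aq); Q = [Cr²⁺]^1/[Pb²⁺]^1.
From E = E° − (0.0592/n) log Q: log Q = (E° − E)·n/0.0592 = (+0.83 − (+0.810))·2/0.0592 = 0.6757.
So 1·log[Pb²⁺] = 1·log(0.00202) − log Q = -2.6946 − (0.6757) = -3.3703; [Pb²⁺] = 10^(-3.3703) ≈ 0.00043 M.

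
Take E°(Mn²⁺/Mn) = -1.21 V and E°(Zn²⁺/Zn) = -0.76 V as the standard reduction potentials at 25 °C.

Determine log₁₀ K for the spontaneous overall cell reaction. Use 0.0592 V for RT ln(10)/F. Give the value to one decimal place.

Cathode: Zn²⁺/Zn; anode: Mn²⁺/Mn. E°cell = +0.45 V, n = 2.
log K = nE°cell / 0.0592 = (2)(+0.45) / 0.0592 = 15.2.

15.2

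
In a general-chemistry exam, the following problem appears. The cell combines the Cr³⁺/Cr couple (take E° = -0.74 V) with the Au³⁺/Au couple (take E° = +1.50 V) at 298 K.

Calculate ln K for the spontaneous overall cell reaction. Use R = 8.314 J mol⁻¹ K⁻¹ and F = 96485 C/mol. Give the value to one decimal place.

Cathode: Au³⁺/Au; anode: Cr³⁺/Cr. E°cell = (+1.50) − (-0.74) = +2.24 V, with n = 3.
ΔG° = −nFE° = −RT ln K, so ln K = nFE°/(RT) = (3)(96485)(+2.24) / ((8.314)(298)) = 261.699.

261.7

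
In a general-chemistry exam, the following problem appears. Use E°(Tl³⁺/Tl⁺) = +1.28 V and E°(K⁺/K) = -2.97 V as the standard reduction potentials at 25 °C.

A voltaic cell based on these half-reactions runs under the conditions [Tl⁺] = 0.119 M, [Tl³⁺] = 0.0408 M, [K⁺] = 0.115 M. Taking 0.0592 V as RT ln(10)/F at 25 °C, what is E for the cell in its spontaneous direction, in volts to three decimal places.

Tl³⁺/Tl⁺ is the cathode (higher E°), K⁺/K the anode: E°cell = +1.28 − (-2.97) = +4.25 V, n = 2.
Overall: Tl³⁺(aq) + 2 K(s) → Tl⁺(aq) + 2 K⁺(aq)
Q = [Tl⁺]·[K⁺]^2 / ([Tl³⁺]); log Q = -1.414.
E = E° − (0.0592/n) log Q = +4.25 − (0.0592/2)(-1.414) = +4.292 V.

+4.292 V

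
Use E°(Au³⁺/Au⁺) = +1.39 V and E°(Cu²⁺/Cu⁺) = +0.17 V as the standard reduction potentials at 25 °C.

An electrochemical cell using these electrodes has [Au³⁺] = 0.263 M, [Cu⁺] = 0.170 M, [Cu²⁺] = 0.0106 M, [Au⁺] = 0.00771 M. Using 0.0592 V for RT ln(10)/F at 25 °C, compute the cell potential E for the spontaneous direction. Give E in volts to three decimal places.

+1.337 V

Au³⁺/Au⁺ is the cathode (higher E°), Cu²⁺/Cu⁺ the anode: E°cell = +1.39 − (+0.17) = +1.22 V, n = 2.
Overall: Au³⁺(aq) + 2 Cu⁺(aq) → Au⁺(aq) + 2 Cu²⁺(aq)
Q = [Au⁺]·[Cu²⁺]^2 / ([Au³⁺]·[Cu⁺]^2); log Q = -3.943.
E = E° − (0.0592/n) log Q = +1.22 − (0.0592/2)(-3.943) = +1.337 V.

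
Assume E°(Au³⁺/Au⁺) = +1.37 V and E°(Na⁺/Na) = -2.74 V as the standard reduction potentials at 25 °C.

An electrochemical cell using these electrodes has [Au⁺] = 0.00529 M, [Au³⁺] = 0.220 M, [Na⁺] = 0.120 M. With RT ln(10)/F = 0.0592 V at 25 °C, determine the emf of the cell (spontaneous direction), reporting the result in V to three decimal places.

Au³⁺/Au⁺ is the cathode (higher E°), Na⁺/Na the anode: E°cell = +1.37 − (-2.74) = +4.11 V, n = 2.
Overall: Au³⁺(aq) + 2 Na(s) → Au⁺(aq) + 2 Na⁺(aq)
Q = [Au⁺]·[Na⁺]^2 / ([Au³⁺]); log Q = -3.461.
E = E° − (0.0592/n) log Q = +4.11 − (0.0592/2)(-3.461) = +4.212 V.

+4.212 V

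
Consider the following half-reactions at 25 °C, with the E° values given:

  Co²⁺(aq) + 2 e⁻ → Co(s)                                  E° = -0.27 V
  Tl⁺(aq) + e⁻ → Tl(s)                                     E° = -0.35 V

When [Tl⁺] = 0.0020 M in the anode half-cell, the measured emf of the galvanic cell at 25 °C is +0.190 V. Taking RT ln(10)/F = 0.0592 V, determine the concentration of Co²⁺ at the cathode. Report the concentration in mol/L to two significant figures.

Co²⁺/Co is the cathode, Tl⁺/Tl the anode: E°cell = +0.08 V, n = 2.
Overall reaction: Co²⁺(aq) + 2 Tl(s) → Co(s) + 2 Tl⁺(aq); Q = [Tl⁺]^2/[Co²⁺]^1.
From E = E° − (0.0592/n) log Q: log Q = (E° − E)·n/0.0592 = (+0.08 − (+0.190))·2/0.0592 = -3.7162.
So 1·log[Co²⁺] = 2·log(0.002) − log Q = -5.3979 − (-3.7162) = -1.6817; [Co²⁺] = 10^(-1.6817) ≈ 0.021 M.

0.021 M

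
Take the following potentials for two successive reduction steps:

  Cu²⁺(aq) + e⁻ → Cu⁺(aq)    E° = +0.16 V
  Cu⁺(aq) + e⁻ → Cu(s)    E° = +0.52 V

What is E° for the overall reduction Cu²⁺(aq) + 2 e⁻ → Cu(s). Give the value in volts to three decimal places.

+0.340 V

Adding the free-energy changes (−nFE°) of the two steps gives −n₃FE°₃ = −n₁FE°₁ − n₂FE°₂.
E°₃ = (1×+0.16 + 1×+0.52) / 2 = (+0.680) / 2 = +0.340 V.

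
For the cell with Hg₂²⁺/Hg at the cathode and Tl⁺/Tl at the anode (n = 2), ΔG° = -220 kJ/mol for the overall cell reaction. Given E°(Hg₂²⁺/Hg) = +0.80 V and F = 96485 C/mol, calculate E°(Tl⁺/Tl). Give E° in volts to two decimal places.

E°cell = −ΔG°/(nF) = −(-220×10³)/((2)(96485)) = +1.140 V.
Since Hg₂²⁺/Hg is the cathode and Tl⁺/Tl the anode, E°cell = E°(Hg₂²⁺/Hg) − E°(Tl⁺/Tl).
So E°(Tl⁺/Tl) = E°(Hg₂²⁺/Hg) − E°cell = (+0.80) − (+1.140) = -0.34 V.

-0.34 V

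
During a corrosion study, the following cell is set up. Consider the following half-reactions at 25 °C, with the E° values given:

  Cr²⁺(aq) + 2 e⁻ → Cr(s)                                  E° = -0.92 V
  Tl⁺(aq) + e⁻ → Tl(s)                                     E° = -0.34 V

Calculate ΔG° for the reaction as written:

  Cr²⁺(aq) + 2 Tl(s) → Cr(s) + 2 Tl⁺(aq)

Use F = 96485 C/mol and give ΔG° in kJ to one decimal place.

As written, Cr²⁺/Cr is reduced (cathode) and Tl⁺/Tl is oxidised (anode), so E°cell = (-0.92) − (-0.34) = -0.58 V.
Balancing electrons gives n = 2.
ΔG° = −nFE° = −(2)(96485)(-0.58) = 111,923 J = +111.9 kJ.

+111.9 kJ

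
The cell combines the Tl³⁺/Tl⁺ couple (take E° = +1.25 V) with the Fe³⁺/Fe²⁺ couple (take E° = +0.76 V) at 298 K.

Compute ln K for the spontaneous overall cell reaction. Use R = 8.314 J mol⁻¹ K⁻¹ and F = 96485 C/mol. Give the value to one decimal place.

Cathode: Tl³⁺/Tl⁺; anode: Fe³⁺/Fe²⁺. E°cell = (+1.25) − (+0.76) = +0.49 V, with n = 2.
ΔG° = −nFE° = −RT ln K, so ln K = nFE°/(RT) = (2)(96485)(+0.49) / ((8.314)(298)) = 38.165.

38.2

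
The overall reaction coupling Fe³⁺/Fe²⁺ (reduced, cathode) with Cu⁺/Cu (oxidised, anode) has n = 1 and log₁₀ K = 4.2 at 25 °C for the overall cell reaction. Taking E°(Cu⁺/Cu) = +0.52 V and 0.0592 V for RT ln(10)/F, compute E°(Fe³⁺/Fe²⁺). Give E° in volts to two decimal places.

E°cell = (0.0592/n)·log K = (0.0592/1)(4.2) = +0.249 V.
Since Fe³⁺/Fe²⁺ is the cathode and Cu⁺/Cu the anode, E°cell = E°(Fe³⁺/Fe²⁺) − E°(Cu⁺/Cu).
So E°(Fe³⁺/Fe²⁺) = E°cell + E°(Cu⁺/Cu) = +0.249 + (+0.52) = +0.77 V.

+0.77 V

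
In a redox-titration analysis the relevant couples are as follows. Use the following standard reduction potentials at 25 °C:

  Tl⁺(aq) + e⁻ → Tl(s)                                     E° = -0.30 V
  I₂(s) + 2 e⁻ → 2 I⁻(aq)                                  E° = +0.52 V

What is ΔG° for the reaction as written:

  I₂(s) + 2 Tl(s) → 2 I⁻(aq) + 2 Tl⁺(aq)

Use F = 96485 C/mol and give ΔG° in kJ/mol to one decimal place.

-158.2 kJ/mol

As written, I₂/I⁻ is reduced (cathode) and Tl⁺/Tl is oxidised (anode), so E°cell = (+0.52) − (-0.30) = +0.82 V.
Balancing electrons gives n = 2.
ΔG° = −nFE° = −(2)(96485)(+0.82) = -158,235 J = -158.2 kJ/mol.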